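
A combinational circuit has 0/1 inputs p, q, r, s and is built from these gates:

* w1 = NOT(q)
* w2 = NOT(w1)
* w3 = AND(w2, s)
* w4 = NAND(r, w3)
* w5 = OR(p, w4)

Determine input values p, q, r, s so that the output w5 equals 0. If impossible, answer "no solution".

Check with p=0, q=1, r=1, s=1:
w1 = NOT(q) = NOT 1 = 0
w2 = NOT(w1) = NOT 0 = 1
w3 = AND(w2, s) = AND(1, 1) = 1
w4 = NAND(r, w3) = NAND(1, 1) = 0
w5 = OR(p, w4) = OR(0, 0) = 0
So w5 = 0 as required.

p=0, q=1, r=1, s=1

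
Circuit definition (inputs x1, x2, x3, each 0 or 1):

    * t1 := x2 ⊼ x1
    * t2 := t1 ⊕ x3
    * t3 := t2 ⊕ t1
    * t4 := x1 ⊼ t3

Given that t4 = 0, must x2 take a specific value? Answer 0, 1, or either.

either

Both values of x2 occur among assignments with t4 = 0:
  x2=0: x1=1, x2=0, x3=1
  x2=1: x1=1, x2=1, x3=1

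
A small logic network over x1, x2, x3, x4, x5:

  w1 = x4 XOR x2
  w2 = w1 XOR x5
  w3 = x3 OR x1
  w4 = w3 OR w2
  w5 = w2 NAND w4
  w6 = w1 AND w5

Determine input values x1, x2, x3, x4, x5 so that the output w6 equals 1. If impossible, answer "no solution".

Check with x1=0, x2=1, x3=0, x4=0, x5=1:
w1 = x4 XOR x2 = 0 XOR 1 = 1
w2 = w1 XOR x5 = 1 XOR 1 = 0
w3 = x3 OR x1 = 0 OR 0 = 0
w4 = w3 OR w2 = 0 OR 0 = 0
w5 = w2 NAND w4 = 0 NAND 0 = 1
w6 = w1 AND w5 = 1 AND 1 = 1
So w6 = 1 as required.

x1=0, x2=1, x3=0, x4=0, x5=1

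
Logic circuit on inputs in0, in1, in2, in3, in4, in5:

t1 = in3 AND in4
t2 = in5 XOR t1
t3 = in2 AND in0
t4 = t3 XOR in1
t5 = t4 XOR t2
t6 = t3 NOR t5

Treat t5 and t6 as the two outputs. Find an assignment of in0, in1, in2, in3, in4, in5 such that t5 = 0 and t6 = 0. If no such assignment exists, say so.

in0=1, in1=0, in2=1, in3=1, in4=0, in5=1

Check with in0=1, in1=0, in2=1, in3=1, in4=0, in5=1:
t1 = in3 AND in4 = 1 AND 0 = 0
t2 = in5 XOR t1 = 1 XOR 0 = 1
t3 = in2 AND in0 = 1 AND 1 = 1
t4 = t3 XOR in1 = 1 XOR 0 = 1
t5 = t4 XOR t2 = 1 XOR 1 = 0
t6 = t3 NOR t5 = 1 NOR 0 = 0
So t5 = 0 and t6 = 0.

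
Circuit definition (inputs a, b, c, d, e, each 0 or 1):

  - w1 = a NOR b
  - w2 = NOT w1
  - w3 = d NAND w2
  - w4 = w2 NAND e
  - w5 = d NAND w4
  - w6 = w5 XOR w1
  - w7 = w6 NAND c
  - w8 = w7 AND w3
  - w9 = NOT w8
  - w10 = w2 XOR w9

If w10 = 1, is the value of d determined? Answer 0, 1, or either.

Both values of d occur among assignments with w10 = 1:
  d=0: a=0, b=1, c=0, d=0, e=0
  d=1: a=0, b=0, c=1, d=1, e=0

either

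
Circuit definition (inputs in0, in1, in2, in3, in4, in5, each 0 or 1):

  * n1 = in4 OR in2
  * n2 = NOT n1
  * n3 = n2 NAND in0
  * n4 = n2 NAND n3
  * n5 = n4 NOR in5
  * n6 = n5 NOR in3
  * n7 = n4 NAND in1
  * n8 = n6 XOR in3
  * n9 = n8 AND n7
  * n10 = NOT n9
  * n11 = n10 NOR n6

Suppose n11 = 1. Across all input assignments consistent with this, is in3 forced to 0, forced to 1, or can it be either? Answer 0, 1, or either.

1

n11 = n10 NOR n6 must be 1, so both n10 = 0 and n6 = 0.
n10 = NOT n9 must be 0, so n9 = 1.
Every assignment with n11 = 1 has in3 = 1; there are 18 such assignment(s).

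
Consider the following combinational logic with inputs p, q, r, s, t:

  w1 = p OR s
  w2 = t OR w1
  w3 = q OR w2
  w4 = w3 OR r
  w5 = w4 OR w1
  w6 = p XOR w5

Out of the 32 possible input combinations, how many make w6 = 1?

w6 = p XOR w5 must be 1, so p and w5 differ.
Enumerating the 32 input combinations, 15 give w6 = 1 and 17 give w6 = 0.

15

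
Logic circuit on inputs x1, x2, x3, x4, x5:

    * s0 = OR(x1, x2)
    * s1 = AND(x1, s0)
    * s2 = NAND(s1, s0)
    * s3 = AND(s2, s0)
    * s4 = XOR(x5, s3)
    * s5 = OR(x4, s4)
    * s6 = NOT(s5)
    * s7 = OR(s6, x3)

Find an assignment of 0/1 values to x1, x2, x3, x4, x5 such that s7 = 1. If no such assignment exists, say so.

Check with x1=1, x2=0, x3=1, x4=0, x5=1:
s0 = OR(x1, x2) = OR(1, 0) = 1
s1 = AND(x1, s0) = AND(1, 1) = 1
s2 = NAND(s1, s0) = NAND(1, 1) = 0
s3 = AND(s2, s0) = AND(0, 1) = 0
s4 = XOR(x5, s3) = XOR(1, 0) = 1
s5 = OR(x4, s4) = OR(0, 1) = 1
s6 = NOT(s5) = NOT 1 = 0
s7 = OR(s6, x3) = OR(0, 1) = 1
So s7 = 1 as required.

x1=1, x2=0, x3=1, x4=0, x5=1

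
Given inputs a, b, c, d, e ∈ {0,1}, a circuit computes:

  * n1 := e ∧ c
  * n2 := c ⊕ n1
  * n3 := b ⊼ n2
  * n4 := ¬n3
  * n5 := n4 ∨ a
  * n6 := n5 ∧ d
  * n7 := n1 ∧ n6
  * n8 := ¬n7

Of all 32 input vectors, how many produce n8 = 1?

n8 = ¬n7 must be 1, so n7 = 0.
Enumerating the 32 input combinations, 30 give n8 = 1 and 2 give n8 = 0.

30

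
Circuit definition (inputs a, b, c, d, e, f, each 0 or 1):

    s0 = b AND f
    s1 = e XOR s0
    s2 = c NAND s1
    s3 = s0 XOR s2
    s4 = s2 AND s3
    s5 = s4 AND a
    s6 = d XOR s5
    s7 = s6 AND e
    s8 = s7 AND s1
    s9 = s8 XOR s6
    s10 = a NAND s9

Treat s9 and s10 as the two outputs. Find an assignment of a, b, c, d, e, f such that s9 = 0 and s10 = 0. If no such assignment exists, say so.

Across all 64 input combinations, none give both s9 = 0 and s10 = 0.

no solution exists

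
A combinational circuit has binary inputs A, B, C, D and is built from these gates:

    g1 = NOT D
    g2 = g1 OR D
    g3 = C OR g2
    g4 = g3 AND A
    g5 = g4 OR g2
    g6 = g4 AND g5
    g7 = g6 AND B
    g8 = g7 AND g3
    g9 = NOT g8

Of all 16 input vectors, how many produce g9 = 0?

4

g9 = NOT g8 must be 0, so g8 = 1.
g8 = g7 AND g3 must be 1, so both g7 = 1 and g3 = 1.
Enumerating the 16 input combinations, 4 give g9 = 0 and 12 give g9 = 1.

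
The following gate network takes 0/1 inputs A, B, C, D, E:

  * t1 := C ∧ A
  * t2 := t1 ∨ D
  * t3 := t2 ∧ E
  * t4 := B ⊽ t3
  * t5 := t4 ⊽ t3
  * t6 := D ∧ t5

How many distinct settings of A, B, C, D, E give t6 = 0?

t6 = D ∧ t5 must be 0, so at least one of D, t5 is 0.
Enumerating the 32 input combinations, 28 give t6 = 0 and 4 give t6 = 1.

28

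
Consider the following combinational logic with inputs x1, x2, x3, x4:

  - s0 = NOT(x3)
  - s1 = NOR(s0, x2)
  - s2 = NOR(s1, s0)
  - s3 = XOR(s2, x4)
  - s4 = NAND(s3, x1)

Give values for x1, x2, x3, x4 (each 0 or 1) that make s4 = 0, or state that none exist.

s4 = NAND(s3, x1) must be 0, so both s3 = 1 and x1 = 1.
s3 = XOR(s2, x4) must be 1, so s2 and x4 differ.
Check with x1=1, x2=1, x3=1, x4=0:
s0 = NOT(x3) = NOT 1 = 0
s1 = NOR(s0, x2) = NOR(0, 1) = 0
s2 = NOR(s1, s0) = NOR(0, 0) = 1
s3 = XOR(s2, x4) = XOR(1, 0) = 1
s4 = NAND(s3, x1) = NAND(1, 1) = 0
So s4 = 0 as required.

x1=1, x2=1, x3=1, x4=0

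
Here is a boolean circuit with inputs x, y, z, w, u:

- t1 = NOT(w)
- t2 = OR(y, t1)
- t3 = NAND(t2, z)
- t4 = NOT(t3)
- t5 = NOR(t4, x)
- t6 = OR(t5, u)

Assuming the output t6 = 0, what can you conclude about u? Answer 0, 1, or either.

0

t6 = OR(t5, u) must be 0, so both t5 = 0 and u = 0.
Every assignment with t6 = 0 has u = 0; there are 11 such assignment(s).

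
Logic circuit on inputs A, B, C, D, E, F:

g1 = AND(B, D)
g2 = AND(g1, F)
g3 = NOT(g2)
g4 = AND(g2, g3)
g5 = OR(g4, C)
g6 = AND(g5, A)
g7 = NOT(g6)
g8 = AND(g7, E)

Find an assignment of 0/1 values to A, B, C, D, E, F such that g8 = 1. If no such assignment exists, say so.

A=0 B=1 C=1 D=0 E=1 F=1

g8 = AND(g7, E) must be 1, so both g7 = 1 and E = 1.
g7 = NOT(g6) must be 1, so g6 = 0.
g6 = AND(g5, A) must be 0, so at least one of g5, A is 0.
Check with A=0 B=1 C=1 D=0 E=1 F=1:
g1 = AND(B, D) = AND(1, 0) = 0
g2 = AND(g1, F) = AND(0, 1) = 0
g3 = NOT(g2) = NOT 0 = 1
g4 = AND(g2, g3) = AND(0, 1) = 0
g5 = OR(g4, C) = OR(0, 1) = 1
g6 = AND(g5, A) = AND(1, 0) = 0
g7 = NOT(g6) = NOT 0 = 1
g8 = AND(g7, E) = AND(1, 1) = 1
So g8 = 1 as required.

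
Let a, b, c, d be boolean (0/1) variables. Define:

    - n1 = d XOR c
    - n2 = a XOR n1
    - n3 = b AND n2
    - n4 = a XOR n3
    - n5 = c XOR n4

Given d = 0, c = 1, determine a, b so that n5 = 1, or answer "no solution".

a=0 b=0

n5 = c XOR n4 must be 1, so c and n4 differ.
Check with d = 0, c = 1 and a=0, b=0:
n1 = d XOR c = 0 XOR 1 = 1
n2 = a XOR n1 = 0 XOR 1 = 1
n3 = b AND n2 = 0 AND 1 = 0
n4 = a XOR n3 = 0 XOR 0 = 0
n5 = c XOR n4 = 1 XOR 0 = 1
So n5 = 1.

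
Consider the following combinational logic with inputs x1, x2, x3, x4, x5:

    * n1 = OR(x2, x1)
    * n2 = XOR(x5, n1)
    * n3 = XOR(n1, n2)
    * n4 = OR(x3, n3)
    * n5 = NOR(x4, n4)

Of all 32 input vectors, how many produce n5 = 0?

n5 = NOR(x4, n4) must be 0, so at least one of x4, n4 is 1.
Enumerating the 32 input combinations, 28 give n5 = 0 and 4 give n5 = 1.

28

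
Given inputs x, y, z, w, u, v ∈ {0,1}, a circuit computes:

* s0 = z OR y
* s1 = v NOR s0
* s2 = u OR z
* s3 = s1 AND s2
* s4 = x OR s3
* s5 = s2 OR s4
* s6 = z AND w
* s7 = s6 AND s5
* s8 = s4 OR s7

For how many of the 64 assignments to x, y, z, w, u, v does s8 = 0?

22

s8 = s4 OR s7 must be 0, so both s4 = 0 and s7 = 0.
s4 = x OR s3 must be 0, so both x = 0 and s3 = 0.
Enumerating the 64 input combinations, 22 give s8 = 0 and 42 give s8 = 1.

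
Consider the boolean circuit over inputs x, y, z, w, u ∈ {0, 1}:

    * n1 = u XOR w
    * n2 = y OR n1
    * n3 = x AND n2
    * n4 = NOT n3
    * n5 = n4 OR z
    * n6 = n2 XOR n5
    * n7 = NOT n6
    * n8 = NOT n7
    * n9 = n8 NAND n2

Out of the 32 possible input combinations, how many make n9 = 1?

26

n9 = n8 NAND n2 must be 1, so at least one of n8, n2 is 0.
Enumerating the 32 input combinations, 26 give n9 = 1 and 6 give n9 = 0.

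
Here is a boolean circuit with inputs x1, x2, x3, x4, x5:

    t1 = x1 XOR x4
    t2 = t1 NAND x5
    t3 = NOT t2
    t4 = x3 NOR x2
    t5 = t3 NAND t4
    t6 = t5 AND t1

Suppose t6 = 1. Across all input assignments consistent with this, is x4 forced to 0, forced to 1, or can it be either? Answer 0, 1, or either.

Both values of x4 occur among assignments with t6 = 1:
  x4=0: x1=1, x2=0, x3=0, x4=0, x5=0
  x4=1: x1=0, x2=0, x3=0, x4=1, x5=0

either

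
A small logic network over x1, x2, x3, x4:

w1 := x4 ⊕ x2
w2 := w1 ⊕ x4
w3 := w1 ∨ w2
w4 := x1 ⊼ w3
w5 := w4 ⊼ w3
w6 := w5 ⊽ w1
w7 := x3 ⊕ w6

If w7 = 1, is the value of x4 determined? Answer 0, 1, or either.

Both values of x4 occur among assignments with w7 = 1:
  x4=0: x1=0, x2=0, x3=1, x4=0
  x4=1: x1=0, x2=0, x3=1, x4=1

either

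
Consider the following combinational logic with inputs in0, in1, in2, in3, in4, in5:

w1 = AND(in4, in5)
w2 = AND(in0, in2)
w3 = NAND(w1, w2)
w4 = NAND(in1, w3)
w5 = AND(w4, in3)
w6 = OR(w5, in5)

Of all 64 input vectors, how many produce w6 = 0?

24

w6 = OR(w5, in5) must be 0, so both w5 = 0 and in5 = 0.
Enumerating the 64 input combinations, 24 give w6 = 0 and 40 give w6 = 1.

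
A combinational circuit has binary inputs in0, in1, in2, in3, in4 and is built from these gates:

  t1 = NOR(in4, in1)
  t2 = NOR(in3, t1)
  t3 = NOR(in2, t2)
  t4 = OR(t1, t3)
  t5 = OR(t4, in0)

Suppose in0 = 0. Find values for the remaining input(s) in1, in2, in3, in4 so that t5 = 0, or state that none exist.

in1=1, in2=1, in3=1, in4=0

Check with in0 = 0 and in1=1, in2=1, in3=1, in4=0:
t1 = NOR(in4, in1) = NOR(0, 1) = 0
t2 = NOR(in3, t1) = NOR(1, 0) = 0
t3 = NOR(in2, t2) = NOR(1, 0) = 0
t4 = OR(t1, t3) = OR(0, 0) = 0
t5 = OR(t4, in0) = OR(0, 0) = 0
So t5 = 0.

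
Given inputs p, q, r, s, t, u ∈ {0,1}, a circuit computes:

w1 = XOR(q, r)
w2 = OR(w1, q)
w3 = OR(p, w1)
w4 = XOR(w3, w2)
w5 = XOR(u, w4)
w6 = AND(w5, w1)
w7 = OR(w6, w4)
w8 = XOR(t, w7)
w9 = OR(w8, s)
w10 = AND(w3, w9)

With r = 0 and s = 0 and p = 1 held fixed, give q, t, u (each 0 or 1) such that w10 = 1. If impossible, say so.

q=1 t=1 u=0

w10 = AND(w3, w9) must be 1, so both w3 = 1 and w9 = 1.
Check with r = 0 and s = 0 and p = 1 and q=1, t=1, u=0:
w1 = XOR(q, r) = XOR(1, 0) = 1
w2 = OR(w1, q) = OR(1, 1) = 1
w3 = OR(p, w1) = OR(1, 1) = 1
w4 = XOR(w3, w2) = XOR(1, 1) = 0
w5 = XOR(u, w4) = XOR(0, 0) = 0
w6 = AND(w5, w1) = AND(0, 1) = 0
w7 = OR(w6, w4) = OR(0, 0) = 0
w8 = XOR(t, w7) = XOR(1, 0) = 1
w9 = OR(w8, s) = OR(1, 0) = 1
w10 = AND(w3, w9) = AND(1, 1) = 1
So w10 = 1.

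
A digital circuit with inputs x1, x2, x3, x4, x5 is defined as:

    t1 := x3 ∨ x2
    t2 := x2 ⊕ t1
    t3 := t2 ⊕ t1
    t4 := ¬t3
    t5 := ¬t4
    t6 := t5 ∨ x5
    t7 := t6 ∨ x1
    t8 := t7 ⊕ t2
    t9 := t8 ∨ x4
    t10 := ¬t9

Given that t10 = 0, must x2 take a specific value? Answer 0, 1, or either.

either

Both values of x2 occur among assignments with t10 = 0:
  x2=0: x1=0, x2=0, x3=0, x4=0, x5=1
  x2=1: x1=0, x2=1, x3=0, x4=0, x5=0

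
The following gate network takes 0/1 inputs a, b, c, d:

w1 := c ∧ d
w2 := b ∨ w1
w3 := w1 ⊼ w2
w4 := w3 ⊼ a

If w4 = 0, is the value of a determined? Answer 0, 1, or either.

1

w4 = w3 ⊼ a must be 0, so both w3 = 1 and a = 1.
w3 = w1 ⊼ w2 must be 1, so at least one of w1, w2 is 0.
Every assignment with w4 = 0 has a = 1; there are 6 such assignment(s).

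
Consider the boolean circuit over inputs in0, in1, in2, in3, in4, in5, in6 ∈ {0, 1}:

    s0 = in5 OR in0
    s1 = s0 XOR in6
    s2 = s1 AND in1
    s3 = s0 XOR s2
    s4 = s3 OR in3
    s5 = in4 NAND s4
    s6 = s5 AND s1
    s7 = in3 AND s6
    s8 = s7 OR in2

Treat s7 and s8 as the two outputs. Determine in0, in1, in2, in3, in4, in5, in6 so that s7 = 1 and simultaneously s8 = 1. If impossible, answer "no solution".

Check with in0=1, in1=0, in2=1, in3=1, in4=0, in5=1, in6=0:
s0 = in5 OR in0 = 1 OR 1 = 1
s1 = s0 XOR in6 = 1 XOR 0 = 1
s2 = s1 AND in1 = 1 AND 0 = 0
s3 = s0 XOR s2 = 1 XOR 0 = 1
s4 = s3 OR in3 = 1 OR 1 = 1
s5 = in4 NAND s4 = 0 NAND 1 = 1
s6 = s5 AND s1 = 1 AND 1 = 1
s7 = in3 AND s6 = 1 AND 1 = 1
s8 = s7 OR in2 = 1 OR 1 = 1
So s7 = 1 and s8 = 1.

in0=1, in1=0, in2=1, in3=1, in4=0, in5=1, in6=0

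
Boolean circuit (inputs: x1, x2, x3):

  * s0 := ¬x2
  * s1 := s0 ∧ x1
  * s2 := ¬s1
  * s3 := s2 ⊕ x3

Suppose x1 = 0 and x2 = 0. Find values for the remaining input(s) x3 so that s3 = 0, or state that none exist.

Check with x1 = 0 and x2 = 0 and x3=1:
s0 = ¬x2 = ¬0 = 1
s1 = s0 ∧ x1 = 1 ∧ 0 = 0
s2 = ¬s1 = ¬0 = 1
s3 = s2 ⊕ x3 = 1 ⊕ 1 = 0
So s3 = 0.

x3=1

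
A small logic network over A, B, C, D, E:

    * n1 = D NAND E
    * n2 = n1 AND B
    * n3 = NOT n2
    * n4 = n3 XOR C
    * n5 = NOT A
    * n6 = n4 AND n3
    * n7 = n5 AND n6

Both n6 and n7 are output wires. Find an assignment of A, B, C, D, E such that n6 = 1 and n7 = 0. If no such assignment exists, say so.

A=1 B=0 C=0 D=0 E=0

Check with A=1 B=0 C=0 D=0 E=0:
n1 = D NAND E = 0 NAND 0 = 1
n2 = n1 AND B = 1 AND 0 = 0
n3 = NOT n2 = NOT 0 = 1
n4 = n3 XOR C = 1 XOR 0 = 1
n5 = NOT A = NOT 1 = 0
n6 = n4 AND n3 = 1 AND 1 = 1
n7 = n5 AND n6 = 0 AND 1 = 0
So n6 = 1 and n7 = 0.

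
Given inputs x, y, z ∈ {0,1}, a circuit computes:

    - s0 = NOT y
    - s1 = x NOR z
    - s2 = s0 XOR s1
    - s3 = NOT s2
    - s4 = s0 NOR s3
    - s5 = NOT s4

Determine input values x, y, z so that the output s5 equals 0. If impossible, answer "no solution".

x=0 y=1 z=0

Check with x=0 y=1 z=0:
s0 = NOT y = NOT 1 = 0
s1 = x NOR z = 0 NOR 0 = 1
s2 = s0 XOR s1 = 0 XOR 1 = 1
s3 = NOT s2 = NOT 1 = 0
s4 = s0 NOR s3 = 0 NOR 0 = 1
s5 = NOT s4 = NOT 1 = 0
So s5 = 0 as required.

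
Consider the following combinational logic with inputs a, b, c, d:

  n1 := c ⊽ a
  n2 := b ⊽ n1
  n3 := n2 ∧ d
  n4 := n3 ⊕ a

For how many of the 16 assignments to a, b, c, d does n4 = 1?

n4 = n3 ⊕ a must be 1, so n3 and a differ.
Enumerating the 16 input combinations, 7 give n4 = 1 and 9 give n4 = 0.

7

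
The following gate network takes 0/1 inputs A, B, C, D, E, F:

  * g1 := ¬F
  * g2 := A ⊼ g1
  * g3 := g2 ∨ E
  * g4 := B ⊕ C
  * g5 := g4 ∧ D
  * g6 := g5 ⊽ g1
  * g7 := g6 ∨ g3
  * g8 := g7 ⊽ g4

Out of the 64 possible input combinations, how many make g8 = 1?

g8 = g7 ⊽ g4 must be 1, so both g7 = 0 and g4 = 0.
Satisfying assignments:
  A=1, B=0, C=0, D=0, E=0, F=0
  A=1, B=0, C=0, D=1, E=0, F=0
  A=1, B=1, C=1, D=0, E=0, F=0
  A=1, B=1, C=1, D=1, E=0, F=0

4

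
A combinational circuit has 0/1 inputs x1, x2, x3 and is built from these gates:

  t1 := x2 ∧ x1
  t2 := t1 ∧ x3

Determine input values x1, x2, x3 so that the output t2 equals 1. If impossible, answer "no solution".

x1=1, x2=1, x3=1

Check with x1=1, x2=1, x3=1:
t1 = x2 ∧ x1 = 1 ∧ 1 = 1
t2 = t1 ∧ x3 = 1 ∧ 1 = 1
So t2 = 1 as required.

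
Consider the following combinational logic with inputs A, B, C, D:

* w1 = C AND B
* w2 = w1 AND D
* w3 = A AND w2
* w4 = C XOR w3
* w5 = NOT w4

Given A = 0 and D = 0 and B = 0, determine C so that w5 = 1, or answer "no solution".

w5 = NOT w4 must be 1, so w4 = 0.
Check with A = 0 and D = 0 and B = 0 and C=0:
w1 = C AND B = 0 AND 0 = 0
w2 = w1 AND D = 0 AND 0 = 0
w3 = A AND w2 = 0 AND 0 = 0
w4 = C XOR w3 = 0 XOR 0 = 0
w5 = NOT w4 = NOT 0 = 1
So w5 = 1.

C=0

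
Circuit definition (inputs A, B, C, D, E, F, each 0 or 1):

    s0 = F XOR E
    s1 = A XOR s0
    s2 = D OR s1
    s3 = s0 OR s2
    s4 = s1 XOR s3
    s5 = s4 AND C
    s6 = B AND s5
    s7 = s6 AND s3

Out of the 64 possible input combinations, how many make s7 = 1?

s7 = s6 AND s3 must be 1, so both s6 = 1 and s3 = 1.
s6 = B AND s5 must be 1, so both B = 1 and s5 = 1.
Satisfying assignments:
  A=0, B=1, C=1, D=1, E=0, F=0
  A=0, B=1, C=1, D=1, E=1, F=1
  A=1, B=1, C=1, D=0, E=0, F=1
  A=1, B=1, C=1, D=0, E=1, F=0
  A=1, B=1, C=1, D=1, E=0, F=1
  A=1, B=1, C=1, D=1, E=1, F=0

6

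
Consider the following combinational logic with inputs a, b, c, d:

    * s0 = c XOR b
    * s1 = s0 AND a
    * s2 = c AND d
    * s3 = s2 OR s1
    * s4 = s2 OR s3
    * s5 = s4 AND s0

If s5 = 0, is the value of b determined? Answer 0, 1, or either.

Both values of b occur among assignments with s5 = 0:
  b=0: a=0, b=0, c=0, d=0
  b=1: a=0, b=1, c=0, d=0

either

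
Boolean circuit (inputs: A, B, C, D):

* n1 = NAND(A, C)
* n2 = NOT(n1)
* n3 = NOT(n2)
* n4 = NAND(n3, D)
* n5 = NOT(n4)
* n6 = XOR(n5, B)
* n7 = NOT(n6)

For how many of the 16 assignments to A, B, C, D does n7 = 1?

8

n7 = NOT(n6) must be 1, so n6 = 0.
n6 = XOR(n5, B) must be 0, so n5 and B are equal.
Enumerating the 16 input combinations, 8 give n7 = 1 and 8 give n7 = 0.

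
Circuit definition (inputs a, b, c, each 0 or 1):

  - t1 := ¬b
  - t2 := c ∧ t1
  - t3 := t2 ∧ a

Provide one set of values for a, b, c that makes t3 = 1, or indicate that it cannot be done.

t3 = t2 ∧ a must be 1, so both t2 = 1 and a = 1.
Check with a=1 b=0 c=1:
t1 = ¬b = ¬0 = 1
t2 = c ∧ t1 = 1 ∧ 1 = 1
t3 = t2 ∧ a = 1 ∧ 1 = 1
So t3 = 1 as required.

a=1 b=0 c=1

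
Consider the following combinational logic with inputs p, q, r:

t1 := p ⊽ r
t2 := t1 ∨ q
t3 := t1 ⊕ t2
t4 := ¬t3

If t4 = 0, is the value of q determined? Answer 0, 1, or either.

1

t4 = ¬t3 must be 0, so t3 = 1.
Every assignment with t4 = 0 has q = 1; there are 3 such assignment(s).
  p=0, q=1, r=1
  p=1, q=1, r=0
  p=1, q=1, r=1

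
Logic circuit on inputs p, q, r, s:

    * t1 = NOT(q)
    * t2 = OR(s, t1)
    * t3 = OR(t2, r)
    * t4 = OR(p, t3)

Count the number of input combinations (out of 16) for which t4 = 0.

1

t4 = OR(p, t3) must be 0, so both p = 0 and t3 = 0.
t3 = OR(t2, r) must be 0, so both t2 = 0 and r = 0.
Satisfying assignments:
  p=0, q=1, r=0, s=0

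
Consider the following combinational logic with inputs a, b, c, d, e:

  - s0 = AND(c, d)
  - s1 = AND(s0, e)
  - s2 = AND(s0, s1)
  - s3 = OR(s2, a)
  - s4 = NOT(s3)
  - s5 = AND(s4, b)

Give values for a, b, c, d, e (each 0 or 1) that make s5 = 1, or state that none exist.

s5 = AND(s4, b) must be 1, so both s4 = 1 and b = 1.
s4 = NOT(s3) must be 1, so s3 = 0.
Check with a=0, b=1, c=1, d=1, e=0:
s0 = AND(c, d) = AND(1, 1) = 1
s1 = AND(s0, e) = AND(1, 0) = 0
s2 = AND(s0, s1) = AND(1, 0) = 0
s3 = OR(s2, a) = OR(0, 0) = 0
s4 = NOT(s3) = NOT 0 = 1
s5 = AND(s4, b) = AND(1, 1) = 1
So s5 = 1 as required.

a=0, b=1, c=1, d=1, e=0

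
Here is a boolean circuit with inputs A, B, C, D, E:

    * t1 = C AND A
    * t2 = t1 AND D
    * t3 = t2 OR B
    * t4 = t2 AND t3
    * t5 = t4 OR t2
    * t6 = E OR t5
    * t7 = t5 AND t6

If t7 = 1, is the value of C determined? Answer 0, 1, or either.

t7 = t5 AND t6 must be 1, so both t5 = 1 and t6 = 1.
t5 = t4 OR t2 must be 1, so at least one of t4, t2 is 1.
t6 = E OR t5 must be 1, so at least one of E, t5 is 1.
Every assignment with t7 = 1 has C = 1; there are 4 such assignment(s).
  A=1, B=0, C=1, D=1, E=0
  A=1, B=0, C=1, D=1, E=1
  A=1, B=1, C=1, D=1, E=0
  A=1, B=1, C=1, D=1, E=1

1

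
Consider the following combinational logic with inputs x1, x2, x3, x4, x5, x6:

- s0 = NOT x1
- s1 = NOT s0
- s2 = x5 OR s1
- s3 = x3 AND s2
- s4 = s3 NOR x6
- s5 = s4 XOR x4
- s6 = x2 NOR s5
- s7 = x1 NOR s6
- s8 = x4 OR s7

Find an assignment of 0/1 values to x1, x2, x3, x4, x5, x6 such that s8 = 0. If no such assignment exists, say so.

x1=0, x2=0, x3=1, x4=0, x5=1, x6=0

s8 = x4 OR s7 must be 0, so both x4 = 0 and s7 = 0.
s7 = x1 NOR s6 must be 0, so at least one of x1, s6 is 1.
Check with x1=0, x2=0, x3=1, x4=0, x5=1, x6=0:
s0 = NOT x1 = NOT 0 = 1
s1 = NOT s0 = NOT 1 = 0
s2 = x5 OR s1 = 1 OR 0 = 1
s3 = x3 AND s2 = 1 AND 1 = 1
s4 = s3 NOR x6 = 1 NOR 0 = 0
s5 = s4 XOR x4 = 0 XOR 0 = 0
s6 = x2 NOR s5 = 0 NOR 0 = 1
s7 = x1 NOR s6 = 0 NOR 1 = 0
s8 = x4 OR s7 = 0 OR 0 = 0
So s8 = 0 as required.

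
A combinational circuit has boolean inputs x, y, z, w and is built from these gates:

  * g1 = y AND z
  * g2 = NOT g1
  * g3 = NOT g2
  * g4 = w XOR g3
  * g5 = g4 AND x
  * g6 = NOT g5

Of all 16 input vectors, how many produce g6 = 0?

4

g6 = NOT g5 must be 0, so g5 = 1.
Satisfying assignments:
  x=1, y=0, z=0, w=1
  x=1, y=0, z=1, w=1
  x=1, y=1, z=0, w=1
  x=1, y=1, z=1, w=0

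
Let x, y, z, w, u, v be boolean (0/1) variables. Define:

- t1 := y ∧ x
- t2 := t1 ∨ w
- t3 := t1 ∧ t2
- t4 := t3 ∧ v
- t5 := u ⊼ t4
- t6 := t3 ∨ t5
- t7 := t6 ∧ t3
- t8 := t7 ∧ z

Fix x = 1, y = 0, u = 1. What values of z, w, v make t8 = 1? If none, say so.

no solution exists

With x = 1, y = 0, u = 1 fixed, none of the 8 settings of z, w, v give t8 = 1.
For example, with z=0, w=1, v=1:
t1 = y ∧ x = 0 ∧ 1 = 0
t2 = t1 ∨ w = 0 ∨ 1 = 1
t3 = t1 ∧ t2 = 0 ∧ 1 = 0
t4 = t3 ∧ v = 0 ∧ 1 = 0
t5 = u ⊼ t4 = 1 ⊼ 0 = 1
t6 = t3 ∨ t5 = 0 ∨ 1 = 1
t7 = t6 ∧ t3 = 1 ∧ 0 = 0
t8 = t7 ∧ z = 0 ∧ 0 = 0
giving t8 = 0 ≠ 1.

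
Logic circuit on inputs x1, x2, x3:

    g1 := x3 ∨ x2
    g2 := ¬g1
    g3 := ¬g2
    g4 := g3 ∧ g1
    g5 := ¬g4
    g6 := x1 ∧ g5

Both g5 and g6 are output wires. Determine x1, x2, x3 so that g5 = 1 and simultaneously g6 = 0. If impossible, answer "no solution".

x1=0 x2=0 x3=0

Check with x1=0 x2=0 x3=0:
g1 = x3 ∨ x2 = 0 ∨ 0 = 0
g2 = ¬g1 = ¬0 = 1
g3 = ¬g2 = ¬1 = 0
g4 = g3 ∧ g1 = 0 ∧ 0 = 0
g5 = ¬g4 = ¬0 = 1
g6 = x1 ∧ g5 = 0 ∧ 1 = 0
So g5 = 1 and g6 = 0.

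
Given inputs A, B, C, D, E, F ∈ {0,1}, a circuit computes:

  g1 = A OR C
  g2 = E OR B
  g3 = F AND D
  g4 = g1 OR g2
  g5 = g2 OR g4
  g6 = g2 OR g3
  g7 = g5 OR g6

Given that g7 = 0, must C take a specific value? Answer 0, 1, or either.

0

g7 = g5 OR g6 must be 0, so both g5 = 0 and g6 = 0.
g5 = g2 OR g4 must be 0, so both g2 = 0 and g4 = 0.
g6 = g2 OR g3 must be 0, so both g2 = 0 and g3 = 0.
Every assignment with g7 = 0 has C = 0; there are 3 such assignment(s).
  A=0, B=0, C=0, D=0, E=0, F=0
  A=0, B=0, C=0, D=0, E=0, F=1
  A=0, B=0, C=0, D=1, E=0, F=0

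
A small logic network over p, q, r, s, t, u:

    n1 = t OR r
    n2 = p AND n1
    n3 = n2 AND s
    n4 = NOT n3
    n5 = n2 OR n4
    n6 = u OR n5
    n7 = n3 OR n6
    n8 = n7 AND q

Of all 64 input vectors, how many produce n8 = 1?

n8 = n7 AND q must be 1, so both n7 = 1 and q = 1.
Enumerating the 64 input combinations, 32 give n8 = 1 and 32 give n8 = 0.

32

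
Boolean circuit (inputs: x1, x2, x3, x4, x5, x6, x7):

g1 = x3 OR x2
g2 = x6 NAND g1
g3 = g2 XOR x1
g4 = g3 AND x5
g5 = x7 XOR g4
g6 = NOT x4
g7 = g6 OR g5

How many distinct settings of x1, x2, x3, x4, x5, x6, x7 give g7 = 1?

96

g7 = g6 OR g5 must be 1, so at least one of g6, g5 is 1.
Enumerating the 128 input combinations, 96 give g7 = 1 and 32 give g7 = 0.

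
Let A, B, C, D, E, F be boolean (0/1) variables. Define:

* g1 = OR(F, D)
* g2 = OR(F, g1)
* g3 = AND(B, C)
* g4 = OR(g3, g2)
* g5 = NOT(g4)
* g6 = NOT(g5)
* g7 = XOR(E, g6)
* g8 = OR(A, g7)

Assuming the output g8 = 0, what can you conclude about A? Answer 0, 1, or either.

g8 = OR(A, g7) must be 0, so both A = 0 and g7 = 0.
Every assignment with g8 = 0 has A = 0; there are 16 such assignment(s).

0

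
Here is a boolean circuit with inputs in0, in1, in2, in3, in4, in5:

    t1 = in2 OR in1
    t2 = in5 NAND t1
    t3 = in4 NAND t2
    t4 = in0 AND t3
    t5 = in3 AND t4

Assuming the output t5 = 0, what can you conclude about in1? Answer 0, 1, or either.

Both values of in1 occur among assignments with t5 = 0:
  in1=0: in0=0, in1=0, in2=0, in3=0, in4=0, in5=0
  in1=1: in0=0, in1=1, in2=0, in3=0, in4=0, in5=0

either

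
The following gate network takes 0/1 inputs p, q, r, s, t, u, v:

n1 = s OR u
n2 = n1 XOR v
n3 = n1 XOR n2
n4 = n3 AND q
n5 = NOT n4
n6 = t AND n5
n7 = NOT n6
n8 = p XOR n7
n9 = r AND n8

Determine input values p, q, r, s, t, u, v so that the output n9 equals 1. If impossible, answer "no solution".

n9 = r AND n8 must be 1, so both r = 1 and n8 = 1.
n8 = p XOR n7 must be 1, so p and n7 differ.
Check with p=1, q=0, r=1, s=1, t=1, u=0, v=0:
n1 = s OR u = 1 OR 0 = 1
n2 = n1 XOR v = 1 XOR 0 = 1
n3 = n1 XOR n2 = 1 XOR 1 = 0
n4 = n3 AND q = 0 AND 0 = 0
n5 = NOT n4 = NOT 0 = 1
n6 = t AND n5 = 1 AND 1 = 1
n7 = NOT n6 = NOT 1 = 0
n8 = p XOR n7 = 1 XOR 0 = 1
n9 = r AND n8 = 1 AND 1 = 1
So n9 = 1 as required.

p=1, q=0, r=1, s=1, t=1, u=0, v=0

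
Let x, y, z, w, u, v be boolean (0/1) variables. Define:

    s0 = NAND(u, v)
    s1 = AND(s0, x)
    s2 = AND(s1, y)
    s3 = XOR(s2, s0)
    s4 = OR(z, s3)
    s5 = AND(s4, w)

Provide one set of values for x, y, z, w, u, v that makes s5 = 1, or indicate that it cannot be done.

s5 = AND(s4, w) must be 1, so both s4 = 1 and w = 1.
Check with x=0 y=0 z=1 w=1 u=1 v=0:
s0 = NAND(u, v) = NAND(1, 0) = 1
s1 = AND(s0, x) = AND(1, 0) = 0
s2 = AND(s1, y) = AND(0, 0) = 0
s3 = XOR(s2, s0) = XOR(0, 1) = 1
s4 = OR(z, s3) = OR(1, 1) = 1
s5 = AND(s4, w) = AND(1, 1) = 1
So s5 = 1 as required.

x=0 y=0 z=1 w=1 u=1 v=0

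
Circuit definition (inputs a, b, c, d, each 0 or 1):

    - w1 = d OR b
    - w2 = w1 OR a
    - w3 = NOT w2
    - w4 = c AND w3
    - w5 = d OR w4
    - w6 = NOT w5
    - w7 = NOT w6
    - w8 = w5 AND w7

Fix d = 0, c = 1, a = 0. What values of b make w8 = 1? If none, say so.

b=0

Check with d = 0, c = 1, a = 0 and b=0:
w1 = d OR b = 0 OR 0 = 0
w2 = w1 OR a = 0 OR 0 = 0
w3 = NOT w2 = NOT 0 = 1
w4 = c AND w3 = 1 AND 1 = 1
w5 = d OR w4 = 0 OR 1 = 1
w6 = NOT w5 = NOT 1 = 0
w7 = NOT w6 = NOT 0 = 1
w8 = w5 AND w7 = 1 AND 1 = 1
So w8 = 1.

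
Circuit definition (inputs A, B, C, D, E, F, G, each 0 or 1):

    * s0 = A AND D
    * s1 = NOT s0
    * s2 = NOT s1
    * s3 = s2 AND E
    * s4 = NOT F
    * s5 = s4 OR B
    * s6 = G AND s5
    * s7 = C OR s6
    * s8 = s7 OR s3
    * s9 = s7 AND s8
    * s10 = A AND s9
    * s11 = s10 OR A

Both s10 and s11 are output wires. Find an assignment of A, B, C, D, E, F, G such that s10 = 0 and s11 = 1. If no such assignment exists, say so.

Check with A=1 B=0 C=0 D=0 E=0 F=1 G=0:
s0 = A AND D = 1 AND 0 = 0
s1 = NOT s0 = NOT 0 = 1
s2 = NOT s1 = NOT 1 = 0
s3 = s2 AND E = 0 AND 0 = 0
s4 = NOT F = NOT 1 = 0
s5 = s4 OR B = 0 OR 0 = 0
s6 = G AND s5 = 0 AND 0 = 0
s7 = C OR s6 = 0 OR 0 = 0
s8 = s7 OR s3 = 0 OR 0 = 0
s9 = s7 AND s8 = 0 AND 0 = 0
s10 = A AND s9 = 1 AND 0 = 0
s11 = s10 OR A = 0 OR 1 = 1
So s10 = 0 and s11 = 1.

A=1 B=0 C=0 D=0 E=0 F=1 G=0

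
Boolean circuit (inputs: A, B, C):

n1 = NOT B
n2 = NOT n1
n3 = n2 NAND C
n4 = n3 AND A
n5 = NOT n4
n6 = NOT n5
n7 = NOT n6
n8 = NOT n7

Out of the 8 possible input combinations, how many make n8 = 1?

n8 = NOT n7 must be 1, so n7 = 0.
Enumerating the 8 input combinations, 3 give n8 = 1 and 5 give n8 = 0.

3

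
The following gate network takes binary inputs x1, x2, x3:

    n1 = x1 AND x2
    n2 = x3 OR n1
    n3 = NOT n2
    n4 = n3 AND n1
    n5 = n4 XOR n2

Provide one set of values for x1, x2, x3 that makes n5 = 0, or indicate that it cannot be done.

Check with x1=1 x2=0 x3=0:
n1 = x1 AND x2 = 1 AND 0 = 0
n2 = x3 OR n1 = 0 OR 0 = 0
n3 = NOT n2 = NOT 0 = 1
n4 = n3 AND n1 = 1 AND 0 = 0
n5 = n4 XOR n2 = 0 XOR 0 = 0
So n5 = 0 as required.

x1=1 x2=0 x3=0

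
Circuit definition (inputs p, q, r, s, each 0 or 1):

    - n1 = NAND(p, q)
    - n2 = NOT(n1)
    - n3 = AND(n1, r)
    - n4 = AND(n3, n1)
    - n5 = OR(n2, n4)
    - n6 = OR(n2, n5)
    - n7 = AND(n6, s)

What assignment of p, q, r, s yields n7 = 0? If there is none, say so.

p=0, q=1, r=0, s=0

n7 = AND(n6, s) must be 0, so at least one of n6, s is 0.
Check with p=0, q=1, r=0, s=0:
n1 = NAND(p, q) = NAND(0, 1) = 1
n2 = NOT(n1) = NOT 1 = 0
n3 = AND(n1, r) = AND(1, 0) = 0
n4 = AND(n3, n1) = AND(0, 1) = 0
n5 = OR(n2, n4) = OR(0, 0) = 0
n6 = OR(n2, n5) = OR(0, 0) = 0
n7 = AND(n6, s) = AND(0, 0) = 0
So n7 = 0 as required.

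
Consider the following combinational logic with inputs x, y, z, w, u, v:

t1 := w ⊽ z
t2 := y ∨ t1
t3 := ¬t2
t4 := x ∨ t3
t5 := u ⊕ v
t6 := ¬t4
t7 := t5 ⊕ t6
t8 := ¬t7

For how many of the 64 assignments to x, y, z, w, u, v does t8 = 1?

t8 = ¬t7 must be 1, so t7 = 0.
t7 = t5 ⊕ t6 must be 0, so t5 and t6 are equal.
Enumerating the 64 input combinations, 32 give t8 = 1 and 32 give t8 = 0.

32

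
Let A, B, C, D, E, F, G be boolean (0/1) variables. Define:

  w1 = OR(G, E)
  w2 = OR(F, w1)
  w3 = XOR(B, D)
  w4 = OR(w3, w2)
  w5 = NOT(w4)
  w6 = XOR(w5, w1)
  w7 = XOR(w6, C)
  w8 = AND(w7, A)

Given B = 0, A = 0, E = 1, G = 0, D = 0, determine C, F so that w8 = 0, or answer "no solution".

w8 = AND(w7, A) must be 0, so at least one of w7, A is 0.
Check with B = 0, A = 0, E = 1, G = 0, D = 0 and C=1, F=1:
w1 = OR(G, E) = OR(0, 1) = 1
w2 = OR(F, w1) = OR(1, 1) = 1
w3 = XOR(B, D) = XOR(0, 0) = 0
w4 = OR(w3, w2) = OR(0, 1) = 1
w5 = NOT(w4) = NOT 1 = 0
w6 = XOR(w5, w1) = XOR(0, 1) = 1
w7 = XOR(w6, C) = XOR(1, 1) = 0
w8 = AND(w7, A) = AND(0, 0) = 0
So w8 = 0.

C=1 F=1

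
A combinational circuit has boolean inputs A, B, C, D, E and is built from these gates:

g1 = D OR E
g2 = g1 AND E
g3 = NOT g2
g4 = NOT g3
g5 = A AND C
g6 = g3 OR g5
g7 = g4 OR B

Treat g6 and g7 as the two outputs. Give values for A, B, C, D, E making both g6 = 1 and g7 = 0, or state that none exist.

A=1, B=0, C=0, D=0, E=0

Check with A=1, B=0, C=0, D=0, E=0:
g1 = D OR E = 0 OR 0 = 0
g2 = g1 AND E = 0 AND 0 = 0
g3 = NOT g2 = NOT 0 = 1
g4 = NOT g3 = NOT 1 = 0
g5 = A AND C = 1 AND 0 = 0
g6 = g3 OR g5 = 1 OR 0 = 1
g7 = g4 OR B = 0 OR 0 = 0
So g6 = 1 and g7 = 0.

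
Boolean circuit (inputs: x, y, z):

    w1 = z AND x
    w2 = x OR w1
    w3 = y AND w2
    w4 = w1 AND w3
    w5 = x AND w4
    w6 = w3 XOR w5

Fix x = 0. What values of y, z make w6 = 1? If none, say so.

no solution exists

With x = 0 fixed, none of the 4 settings of y, z give w6 = 1.
For example, with y=1, z=0:
w1 = z AND x = 0 AND 0 = 0
w2 = x OR w1 = 0 OR 0 = 0
w3 = y AND w2 = 1 AND 0 = 0
w4 = w1 AND w3 = 0 AND 0 = 0
w5 = x AND w4 = 0 AND 0 = 0
w6 = w3 XOR w5 = 0 XOR 0 = 0
giving w6 = 0 ≠ 1.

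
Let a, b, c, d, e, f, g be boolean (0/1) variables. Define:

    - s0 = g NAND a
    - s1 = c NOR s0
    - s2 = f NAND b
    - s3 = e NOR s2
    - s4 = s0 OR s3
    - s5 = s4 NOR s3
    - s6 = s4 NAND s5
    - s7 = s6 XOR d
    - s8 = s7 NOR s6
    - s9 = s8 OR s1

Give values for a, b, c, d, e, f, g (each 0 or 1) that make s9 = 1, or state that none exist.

s9 = s8 OR s1 must be 1, so at least one of s8, s1 is 1.
Check with a=1 b=0 c=0 d=1 e=1 f=1 g=1:
s0 = g NAND a = 1 NAND 1 = 0
s1 = c NOR s0 = 0 NOR 0 = 1
s2 = f NAND b = 1 NAND 0 = 1
s3 = e NOR s2 = 1 NOR 1 = 0
s4 = s0 OR s3 = 0 OR 0 = 0
s5 = s4 NOR s3 = 0 NOR 0 = 1
s6 = s4 NAND s5 = 0 NAND 1 = 1
s7 = s6 XOR d = 1 XOR 1 = 0
s8 = s7 NOR s6 = 0 NOR 1 = 0
s9 = s8 OR s1 = 0 OR 1 = 1
So s9 = 1 as required.

a=1 b=0 c=0 d=1 e=1 f=1 g=1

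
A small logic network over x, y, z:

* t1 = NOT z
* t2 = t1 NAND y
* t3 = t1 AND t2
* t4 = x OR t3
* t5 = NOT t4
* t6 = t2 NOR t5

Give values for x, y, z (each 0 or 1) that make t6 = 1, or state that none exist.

x=1, y=1, z=0

t6 = t2 NOR t5 must be 1, so both t2 = 0 and t5 = 0.
Check with x=1, y=1, z=0:
t1 = NOT z = NOT 0 = 1
t2 = t1 NAND y = 1 NAND 1 = 0
t3 = t1 AND t2 = 1 AND 0 = 0
t4 = x OR t3 = 1 OR 0 = 1
t5 = NOT t4 = NOT 1 = 0
t6 = t2 NOR t5 = 0 NOR 0 = 1
So t6 = 1 as required.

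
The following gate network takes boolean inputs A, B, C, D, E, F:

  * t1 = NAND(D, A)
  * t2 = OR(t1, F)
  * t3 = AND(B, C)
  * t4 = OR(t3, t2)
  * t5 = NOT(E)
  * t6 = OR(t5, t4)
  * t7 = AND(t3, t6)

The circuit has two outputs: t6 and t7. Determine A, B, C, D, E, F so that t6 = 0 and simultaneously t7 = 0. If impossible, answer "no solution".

A=1 B=0 C=1 D=1 E=1 F=0

Check with A=1 B=0 C=1 D=1 E=1 F=0:
t1 = NAND(D, A) = NAND(1, 1) = 0
t2 = OR(t1, F) = OR(0, 0) = 0
t3 = AND(B, C) = AND(0, 1) = 0
t4 = OR(t3, t2) = OR(0, 0) = 0
t5 = NOT(E) = NOT 1 = 0
t6 = OR(t5, t4) = OR(0, 0) = 0
t7 = AND(t3, t6) = AND(0, 0) = 0
So t6 = 0 and t7 = 0.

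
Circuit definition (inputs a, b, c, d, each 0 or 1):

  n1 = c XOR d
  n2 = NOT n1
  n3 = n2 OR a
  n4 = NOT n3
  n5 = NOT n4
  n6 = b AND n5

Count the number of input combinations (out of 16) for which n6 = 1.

6

n6 = b AND n5 must be 1, so both b = 1 and n5 = 1.
n5 = NOT n4 must be 1, so n4 = 0.
n4 = NOT n3 must be 0, so n3 = 1.
Satisfying assignments:
  a=0, b=1, c=0, d=0
  a=0, b=1, c=1, d=1
  a=1, b=1, c=0, d=0
  a=1, b=1, c=0, d=1
  a=1, b=1, c=1, d=0
  a=1, b=1, c=1, d=1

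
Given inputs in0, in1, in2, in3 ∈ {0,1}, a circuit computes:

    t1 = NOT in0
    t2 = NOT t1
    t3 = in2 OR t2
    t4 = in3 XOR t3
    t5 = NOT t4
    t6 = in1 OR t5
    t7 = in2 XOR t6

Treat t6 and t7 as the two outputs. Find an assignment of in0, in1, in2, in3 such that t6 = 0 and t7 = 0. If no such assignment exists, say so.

in0=1 in1=0 in2=0 in3=0

Check with in0=1 in1=0 in2=0 in3=0:
t1 = NOT in0 = NOT 1 = 0
t2 = NOT t1 = NOT 0 = 1
t3 = in2 OR t2 = 0 OR 1 = 1
t4 = in3 XOR t3 = 0 XOR 1 = 1
t5 = NOT t4 = NOT 1 = 0
t6 = in1 OR t5 = 0 OR 0 = 0
t7 = in2 XOR t6 = 0 XOR 0 = 0
So t6 = 0 and t7 = 0.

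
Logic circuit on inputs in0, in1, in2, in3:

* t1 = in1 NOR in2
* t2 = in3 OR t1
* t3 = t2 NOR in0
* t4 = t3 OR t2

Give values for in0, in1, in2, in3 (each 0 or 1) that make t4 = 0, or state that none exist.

in0=1 in1=1 in2=1 in3=0

t4 = t3 OR t2 must be 0, so both t3 = 0 and t2 = 0.
t3 = t2 NOR in0 must be 0, so at least one of t2, in0 is 1.
t2 = in3 OR t1 must be 0, so both in3 = 0 and t1 = 0.
Check with in0=1 in1=1 in2=1 in3=0:
t1 = in1 NOR in2 = 1 NOR 1 = 0
t2 = in3 OR t1 = 0 OR 0 = 0
t3 = t2 NOR in0 = 0 NOR 1 = 0
t4 = t3 OR t2 = 0 OR 0 = 0
So t4 = 0 as required.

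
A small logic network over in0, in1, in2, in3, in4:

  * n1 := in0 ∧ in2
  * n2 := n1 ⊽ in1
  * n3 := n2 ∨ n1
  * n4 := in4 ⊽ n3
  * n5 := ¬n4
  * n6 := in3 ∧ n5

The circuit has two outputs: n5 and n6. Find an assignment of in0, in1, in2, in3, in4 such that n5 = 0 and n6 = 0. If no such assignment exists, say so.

in0=0 in1=1 in2=1 in3=0 in4=0

Check with in0=0 in1=1 in2=1 in3=0 in4=0:
n1 = in0 ∧ in2 = 0 ∧ 1 = 0
n2 = n1 ⊽ in1 = 0 ⊽ 1 = 0
n3 = n2 ∨ n1 = 0 ∨ 0 = 0
n4 = in4 ⊽ n3 = 0 ⊽ 0 = 1
n5 = ¬n4 = ¬1 = 0
n6 = in3 ∧ n5 = 0 ∧ 0 = 0
So n5 = 0 and n6 = 0.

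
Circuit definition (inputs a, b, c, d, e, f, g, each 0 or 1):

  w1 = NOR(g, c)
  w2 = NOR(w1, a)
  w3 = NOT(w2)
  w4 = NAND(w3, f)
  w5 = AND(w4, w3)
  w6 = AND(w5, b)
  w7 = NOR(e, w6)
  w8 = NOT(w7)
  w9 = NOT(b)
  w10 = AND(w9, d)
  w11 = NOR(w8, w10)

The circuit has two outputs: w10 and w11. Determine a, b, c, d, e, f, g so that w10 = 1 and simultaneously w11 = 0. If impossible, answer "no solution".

a=1, b=0, c=1, d=1, e=1, f=0, g=0

Check with a=1, b=0, c=1, d=1, e=1, f=0, g=0:
w1 = NOR(g, c) = NOR(0, 1) = 0
w2 = NOR(w1, a) = NOR(0, 1) = 0
w3 = NOT(w2) = NOT 0 = 1
w4 = NAND(w3, f) = NAND(1, 0) = 1
w5 = AND(w4, w3) = AND(1, 1) = 1
w6 = AND(w5, b) = AND(1, 0) = 0
w7 = NOR(e, w6) = NOR(1, 0) = 0
w8 = NOT(w7) = NOT 0 = 1
w9 = NOT(b) = NOT 0 = 1
w10 = AND(w9, d) = AND(1, 1) = 1
w11 = NOR(w8, w10) = NOR(1, 1) = 0
So w10 = 1 and w11 = 0.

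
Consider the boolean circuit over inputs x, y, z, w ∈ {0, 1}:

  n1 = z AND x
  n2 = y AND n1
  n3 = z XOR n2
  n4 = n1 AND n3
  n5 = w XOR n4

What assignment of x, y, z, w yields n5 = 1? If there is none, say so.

n5 = w XOR n4 must be 1, so w and n4 differ.
Check with x=0 y=1 z=1 w=1:
n1 = z AND x = 1 AND 0 = 0
n2 = y AND n1 = 1 AND 0 = 0
n3 = z XOR n2 = 1 XOR 0 = 1
n4 = n1 AND n3 = 0 AND 1 = 0
n5 = w XOR n4 = 1 XOR 0 = 1
So n5 = 1 as required.

x=0 y=1 z=1 w=1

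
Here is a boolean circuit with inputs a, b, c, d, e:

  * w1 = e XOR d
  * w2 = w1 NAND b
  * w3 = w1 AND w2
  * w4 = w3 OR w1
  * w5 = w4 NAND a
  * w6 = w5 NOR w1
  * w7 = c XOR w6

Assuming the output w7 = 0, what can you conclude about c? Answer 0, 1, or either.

0

w7 = c XOR w6 must be 0, so c and w6 are equal.
Every assignment with w7 = 0 has c = 0; there are 16 such assignment(s).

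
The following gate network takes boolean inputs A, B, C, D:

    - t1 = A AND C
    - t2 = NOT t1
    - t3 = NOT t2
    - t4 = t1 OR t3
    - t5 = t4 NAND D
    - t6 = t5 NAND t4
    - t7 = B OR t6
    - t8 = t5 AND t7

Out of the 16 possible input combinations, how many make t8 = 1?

t8 = t5 AND t7 must be 1, so both t5 = 1 and t7 = 1.
t5 = t4 NAND D must be 1, so at least one of t4, D is 0.
t7 = B OR t6 must be 1, so at least one of B, t6 is 1.
Enumerating the 16 input combinations, 13 give t8 = 1 and 3 give t8 = 0.

13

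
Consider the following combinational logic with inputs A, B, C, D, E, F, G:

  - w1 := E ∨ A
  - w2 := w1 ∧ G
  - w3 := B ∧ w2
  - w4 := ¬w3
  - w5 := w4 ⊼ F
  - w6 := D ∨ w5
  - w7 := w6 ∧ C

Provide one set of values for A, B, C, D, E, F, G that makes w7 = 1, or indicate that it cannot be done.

w7 = w6 ∧ C must be 1, so both w6 = 1 and C = 1.
Check with A=0 B=0 C=1 D=0 E=0 F=0 G=1:
w1 = E ∨ A = 0 ∨ 0 = 0
w2 = w1 ∧ G = 0 ∧ 1 = 0
w3 = B ∧ w2 = 0 ∧ 0 = 0
w4 = ¬w3 = ¬0 = 1
w5 = w4 ⊼ F = 1 ⊼ 0 = 1
w6 = D ∨ w5 = 0 ∨ 1 = 1
w7 = w6 ∧ C = 1 ∧ 1 = 1
So w7 = 1 as required.

A=0 B=0 C=1 D=0 E=0 F=0 G=1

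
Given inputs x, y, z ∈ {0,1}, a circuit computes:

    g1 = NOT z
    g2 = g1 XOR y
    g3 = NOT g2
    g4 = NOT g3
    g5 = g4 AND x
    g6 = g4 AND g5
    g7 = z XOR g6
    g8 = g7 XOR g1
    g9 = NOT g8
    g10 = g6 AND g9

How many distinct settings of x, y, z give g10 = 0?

6

g10 = g6 AND g9 must be 0, so at least one of g6, g9 is 0.
Satisfying assignments:
  x=0, y=0, z=0
  x=0, y=0, z=1
  x=0, y=1, z=0
  x=0, y=1, z=1
  x=1, y=0, z=1
  x=1, y=1, z=0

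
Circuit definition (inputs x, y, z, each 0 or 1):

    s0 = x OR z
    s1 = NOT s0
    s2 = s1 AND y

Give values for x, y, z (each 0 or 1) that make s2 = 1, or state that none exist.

s2 = s1 AND y must be 1, so both s1 = 1 and y = 1.
s1 = NOT s0 must be 1, so s0 = 0.
Check with x=0 y=1 z=0:
s0 = x OR z = 0 OR 0 = 0
s1 = NOT s0 = NOT 0 = 1
s2 = s1 AND y = 1 AND 1 = 1
So s2 = 1 as required.

x=0 y=1 z=0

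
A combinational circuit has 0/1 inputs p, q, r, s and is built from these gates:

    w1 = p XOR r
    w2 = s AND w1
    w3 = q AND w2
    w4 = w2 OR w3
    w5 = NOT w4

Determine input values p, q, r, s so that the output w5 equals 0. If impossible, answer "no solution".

Check with p=0, q=1, r=1, s=1:
w1 = p XOR r = 0 XOR 1 = 1
w2 = s AND w1 = 1 AND 1 = 1
w3 = q AND w2 = 1 AND 1 = 1
w4 = w2 OR w3 = 1 OR 1 = 1
w5 = NOT w4 = NOT 1 = 0
So w5 = 0 as required.

p=0, q=1, r=1, s=1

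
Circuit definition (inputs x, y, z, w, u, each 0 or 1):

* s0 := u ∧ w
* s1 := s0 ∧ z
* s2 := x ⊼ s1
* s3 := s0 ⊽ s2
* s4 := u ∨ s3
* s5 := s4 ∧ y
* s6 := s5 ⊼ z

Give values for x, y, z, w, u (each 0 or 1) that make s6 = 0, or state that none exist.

x=0, y=1, z=1, w=0, u=1

Check with x=0, y=1, z=1, w=0, u=1:
s0 = u ∧ w = 1 ∧ 0 = 0
s1 = s0 ∧ z = 0 ∧ 1 = 0
s2 = x ⊼ s1 = 0 ⊼ 0 = 1
s3 = s0 ⊽ s2 = 0 ⊽ 1 = 0
s4 = u ∨ s3 = 1 ∨ 0 = 1
s5 = s4 ∧ y = 1 ∧ 1 = 1
s6 = s5 ⊼ z = 1 ⊼ 1 = 0
So s6 = 0 as required.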